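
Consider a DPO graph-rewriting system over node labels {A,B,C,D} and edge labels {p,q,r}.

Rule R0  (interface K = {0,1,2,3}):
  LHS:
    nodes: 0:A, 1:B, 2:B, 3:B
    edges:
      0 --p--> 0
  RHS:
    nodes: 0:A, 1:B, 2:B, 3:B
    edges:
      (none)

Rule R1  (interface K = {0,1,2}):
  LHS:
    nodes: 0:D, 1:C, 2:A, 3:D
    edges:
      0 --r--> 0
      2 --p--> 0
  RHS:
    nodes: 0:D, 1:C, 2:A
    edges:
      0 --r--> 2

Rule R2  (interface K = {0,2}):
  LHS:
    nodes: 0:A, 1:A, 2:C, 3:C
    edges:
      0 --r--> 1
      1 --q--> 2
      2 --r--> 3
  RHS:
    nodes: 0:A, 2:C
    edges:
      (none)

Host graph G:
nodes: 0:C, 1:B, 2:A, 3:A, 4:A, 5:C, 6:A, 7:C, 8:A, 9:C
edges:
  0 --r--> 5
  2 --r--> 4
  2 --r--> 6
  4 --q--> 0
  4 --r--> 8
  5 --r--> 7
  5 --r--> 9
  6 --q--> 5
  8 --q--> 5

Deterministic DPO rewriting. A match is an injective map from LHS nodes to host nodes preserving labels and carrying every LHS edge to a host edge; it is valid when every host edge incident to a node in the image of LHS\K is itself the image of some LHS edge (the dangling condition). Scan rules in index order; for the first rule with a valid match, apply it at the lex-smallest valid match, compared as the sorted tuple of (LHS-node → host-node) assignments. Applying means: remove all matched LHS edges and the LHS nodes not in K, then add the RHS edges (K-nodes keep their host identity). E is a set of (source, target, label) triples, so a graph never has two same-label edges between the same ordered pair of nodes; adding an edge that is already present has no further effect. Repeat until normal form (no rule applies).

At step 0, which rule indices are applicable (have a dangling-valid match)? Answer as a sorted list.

R0: no valid match — LHS pattern not found
R1: no valid match — LHS pattern not found
R2: 4 valid matches — {0↦2, 1↦6, 2↦5, 3↦7}, {0↦2, 1↦6, 2↦5, 3↦9}, {0↦4, 1↦8, 2↦5, 3↦7} (+1 more)

Answer: [R2]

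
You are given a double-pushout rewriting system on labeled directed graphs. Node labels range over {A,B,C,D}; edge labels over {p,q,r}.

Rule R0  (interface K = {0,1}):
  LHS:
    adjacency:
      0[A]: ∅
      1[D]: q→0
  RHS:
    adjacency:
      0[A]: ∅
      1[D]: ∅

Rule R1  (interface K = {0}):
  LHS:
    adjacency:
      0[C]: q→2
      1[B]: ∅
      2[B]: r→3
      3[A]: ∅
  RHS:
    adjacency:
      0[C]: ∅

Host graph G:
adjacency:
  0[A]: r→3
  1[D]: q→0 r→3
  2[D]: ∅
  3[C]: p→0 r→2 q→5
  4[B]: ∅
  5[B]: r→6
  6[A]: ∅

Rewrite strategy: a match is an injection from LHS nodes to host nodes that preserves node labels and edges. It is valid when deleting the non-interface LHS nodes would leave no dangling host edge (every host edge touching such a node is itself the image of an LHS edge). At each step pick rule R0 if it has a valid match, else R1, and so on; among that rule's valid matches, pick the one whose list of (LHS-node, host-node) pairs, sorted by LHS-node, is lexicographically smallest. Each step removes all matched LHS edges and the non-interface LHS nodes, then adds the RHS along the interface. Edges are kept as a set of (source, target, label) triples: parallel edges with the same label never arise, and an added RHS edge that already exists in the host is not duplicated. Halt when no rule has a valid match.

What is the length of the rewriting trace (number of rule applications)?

initial: |V|=7 |E|=7  E = 0-r->3 1-q->0 1-r->3 3-p->0 3-r->2 3-q->5 5-r->6
step 1: apply R0 at {0↦0, 1↦1}  → |V|=7 |E|=6  E = 0-r->3 1-r->3 3-p->0 3-r->2 3-q->5 5-r->6
step 2: apply R1 at {0↦3, 1↦4, 2↦5, 3↦6}  → |V|=4 |E|=4  E = 0-r->3 1-r->3 3-p->0 3-r->2
final graph: no rule applies after step 2

Answer: 2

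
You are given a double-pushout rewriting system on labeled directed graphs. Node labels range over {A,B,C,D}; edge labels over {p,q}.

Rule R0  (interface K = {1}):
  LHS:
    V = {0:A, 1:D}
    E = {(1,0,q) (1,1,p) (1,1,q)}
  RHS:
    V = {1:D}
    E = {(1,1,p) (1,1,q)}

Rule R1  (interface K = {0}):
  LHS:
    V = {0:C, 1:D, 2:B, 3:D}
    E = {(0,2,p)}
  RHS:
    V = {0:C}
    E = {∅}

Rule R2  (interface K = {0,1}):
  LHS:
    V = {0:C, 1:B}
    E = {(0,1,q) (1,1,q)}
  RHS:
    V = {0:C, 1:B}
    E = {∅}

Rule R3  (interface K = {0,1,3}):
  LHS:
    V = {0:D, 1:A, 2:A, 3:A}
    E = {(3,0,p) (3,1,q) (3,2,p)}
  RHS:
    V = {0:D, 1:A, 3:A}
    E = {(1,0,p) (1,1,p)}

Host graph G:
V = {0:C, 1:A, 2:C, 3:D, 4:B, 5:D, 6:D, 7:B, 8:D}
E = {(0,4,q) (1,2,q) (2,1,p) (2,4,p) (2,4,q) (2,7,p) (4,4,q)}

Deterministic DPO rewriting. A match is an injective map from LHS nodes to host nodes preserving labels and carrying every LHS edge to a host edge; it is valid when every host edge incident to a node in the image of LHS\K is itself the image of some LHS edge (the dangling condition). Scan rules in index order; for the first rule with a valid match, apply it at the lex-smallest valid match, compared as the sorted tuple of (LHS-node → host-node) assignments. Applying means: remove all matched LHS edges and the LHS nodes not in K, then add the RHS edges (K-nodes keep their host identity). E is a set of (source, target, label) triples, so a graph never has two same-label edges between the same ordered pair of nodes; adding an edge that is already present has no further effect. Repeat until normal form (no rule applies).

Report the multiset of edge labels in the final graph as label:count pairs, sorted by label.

Answer: p:2 q:2

Steps:
start.  V:9 E:7  edges: 0-q->4 1-q->2 2-p->1 2-p->4 2-q->4 2-p->7 4-q->4
1. fire R1 via {0↦2, 1↦3, 2↦7, 3↦5}  →  V:6 E:6  edges: 0-q->4 1-q->2 2-p->1 2-p->4 2-q->4 4-q->4
2. fire R2 via {0↦0, 1↦4}  →  V:6 E:4  edges: 1-q->2 2-p->1 2-p->4 2-q->4
halt: no rule applies after step 2
NF edges: [(1, 2, 'q'), (2, 1, 'p'), (2, 4, 'p'), (2, 4, 'q')]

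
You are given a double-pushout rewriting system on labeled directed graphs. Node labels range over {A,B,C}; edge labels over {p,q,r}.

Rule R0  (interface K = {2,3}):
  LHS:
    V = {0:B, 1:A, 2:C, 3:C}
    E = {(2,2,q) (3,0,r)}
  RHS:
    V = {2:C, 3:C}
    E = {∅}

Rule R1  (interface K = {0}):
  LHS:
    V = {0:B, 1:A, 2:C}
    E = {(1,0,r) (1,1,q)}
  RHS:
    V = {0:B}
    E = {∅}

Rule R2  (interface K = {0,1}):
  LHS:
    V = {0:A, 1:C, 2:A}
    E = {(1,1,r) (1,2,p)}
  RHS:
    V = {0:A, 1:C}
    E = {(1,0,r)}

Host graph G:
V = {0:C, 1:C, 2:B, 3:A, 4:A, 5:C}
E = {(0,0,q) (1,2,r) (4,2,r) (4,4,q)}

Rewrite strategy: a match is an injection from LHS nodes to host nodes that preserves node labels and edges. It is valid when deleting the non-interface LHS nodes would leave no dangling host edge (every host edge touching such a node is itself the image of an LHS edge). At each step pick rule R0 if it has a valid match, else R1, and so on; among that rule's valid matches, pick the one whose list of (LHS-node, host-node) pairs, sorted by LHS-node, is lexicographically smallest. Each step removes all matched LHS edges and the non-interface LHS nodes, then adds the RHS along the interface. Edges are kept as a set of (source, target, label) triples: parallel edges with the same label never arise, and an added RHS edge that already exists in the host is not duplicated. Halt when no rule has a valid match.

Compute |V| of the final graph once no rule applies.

Answer: 2

Derivation:
start.  V:6 E:4  edges: 0-q->0 1-r->2 4-r->2 4-q->4
1. fire R1 via {0↦2, 1↦4, 2↦5}  →  V:4 E:2  edges: 0-q->0 1-r->2
2. fire R0 via {0↦2, 1↦3, 2↦0, 3↦1}  →  V:2 E:0  edges: ∅
halt: no rule applies after step 2
NF nodes: {0:C, 1:C}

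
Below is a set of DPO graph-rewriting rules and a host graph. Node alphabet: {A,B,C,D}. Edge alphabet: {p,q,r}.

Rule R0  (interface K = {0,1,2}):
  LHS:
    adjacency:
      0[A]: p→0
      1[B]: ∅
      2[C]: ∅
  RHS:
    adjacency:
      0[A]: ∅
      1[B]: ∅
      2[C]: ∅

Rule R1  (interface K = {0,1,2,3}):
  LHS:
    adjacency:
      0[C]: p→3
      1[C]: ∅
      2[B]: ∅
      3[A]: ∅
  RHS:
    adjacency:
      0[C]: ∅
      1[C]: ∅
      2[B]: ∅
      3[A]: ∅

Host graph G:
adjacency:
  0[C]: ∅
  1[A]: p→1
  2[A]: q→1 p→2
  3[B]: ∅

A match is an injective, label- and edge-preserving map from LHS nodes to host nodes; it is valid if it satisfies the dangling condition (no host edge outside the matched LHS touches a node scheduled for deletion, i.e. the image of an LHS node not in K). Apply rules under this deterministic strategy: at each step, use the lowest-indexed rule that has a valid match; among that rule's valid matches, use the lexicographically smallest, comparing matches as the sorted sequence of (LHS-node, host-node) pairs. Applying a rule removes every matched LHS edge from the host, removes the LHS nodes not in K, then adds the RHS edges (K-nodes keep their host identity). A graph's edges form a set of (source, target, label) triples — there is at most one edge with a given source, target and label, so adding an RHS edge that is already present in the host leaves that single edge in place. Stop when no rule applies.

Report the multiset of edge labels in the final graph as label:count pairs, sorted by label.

Answer: q:1

Derivation:
initial: |V|=4 |E|=3  E = 1-p->1 2-q->1 2-p->2
step 1: apply R0 at {0↦1, 1↦3, 2↦0}  → |V|=4 |E|=2  E = 2-q->1 2-p->2
step 2: apply R0 at {0↦2, 1↦3, 2↦0}  → |V|=4 |E|=1  E = 2-q->1
final graph: no rule applies after step 2
NF edges: [(2, 1, 'q')]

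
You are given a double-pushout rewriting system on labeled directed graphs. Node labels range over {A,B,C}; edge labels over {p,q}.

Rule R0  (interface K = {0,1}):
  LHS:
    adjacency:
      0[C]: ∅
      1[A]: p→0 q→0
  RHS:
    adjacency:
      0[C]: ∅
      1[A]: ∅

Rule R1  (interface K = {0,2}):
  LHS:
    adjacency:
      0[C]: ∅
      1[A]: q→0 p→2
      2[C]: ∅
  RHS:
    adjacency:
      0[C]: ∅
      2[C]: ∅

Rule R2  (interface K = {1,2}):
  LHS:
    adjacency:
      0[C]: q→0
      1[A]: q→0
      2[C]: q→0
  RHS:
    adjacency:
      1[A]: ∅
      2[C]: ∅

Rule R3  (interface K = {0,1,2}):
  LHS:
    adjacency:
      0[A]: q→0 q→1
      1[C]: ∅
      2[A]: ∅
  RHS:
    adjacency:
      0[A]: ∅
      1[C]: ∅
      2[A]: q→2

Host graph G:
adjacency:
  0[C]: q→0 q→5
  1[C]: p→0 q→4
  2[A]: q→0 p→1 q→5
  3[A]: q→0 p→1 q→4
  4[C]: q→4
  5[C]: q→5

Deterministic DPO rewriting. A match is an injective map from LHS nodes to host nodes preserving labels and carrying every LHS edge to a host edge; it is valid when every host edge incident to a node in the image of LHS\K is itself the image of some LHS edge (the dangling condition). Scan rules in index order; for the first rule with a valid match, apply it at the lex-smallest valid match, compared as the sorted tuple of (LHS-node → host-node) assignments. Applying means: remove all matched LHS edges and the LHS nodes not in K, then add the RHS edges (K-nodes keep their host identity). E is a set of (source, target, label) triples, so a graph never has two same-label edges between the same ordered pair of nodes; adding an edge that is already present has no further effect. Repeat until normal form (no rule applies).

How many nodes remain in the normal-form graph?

Answer: 2

Rewrite trace:
initial: |V|=6 |E|=12  E = 0-q->0 0-q->5 1-p->0 1-q->4 2-q->0 2-p->1 2-q->5 3-q->0 3-p->1 3-q->4 4-q->4 5-q->5
step 1: apply R2 at {0↦4, 1↦3, 2↦1}  → |V|=5 |E|=9  E = 0-q->0 0-q->5 1-p->0 2-q->0 2-p->1 2-q->5 3-q->0 3-p->1 5-q->5
step 2: apply R1 at {0↦0, 1↦3, 2↦1}  → |V|=4 |E|=7  E = 0-q->0 0-q->5 1-p->0 2-q->0 2-p->1 2-q->5 5-q->5
step 3: apply R2 at {0↦5, 1↦2, 2↦0}  → |V|=3 |E|=4  E = 0-q->0 1-p->0 2-q->0 2-p->1
step 4: apply R1 at {0↦0, 1↦2, 2↦1}  → |V|=2 |E|=2  E = 0-q->0 1-p->0
final graph: no rule applies after step 4
NF nodes: {0:C, 1:C}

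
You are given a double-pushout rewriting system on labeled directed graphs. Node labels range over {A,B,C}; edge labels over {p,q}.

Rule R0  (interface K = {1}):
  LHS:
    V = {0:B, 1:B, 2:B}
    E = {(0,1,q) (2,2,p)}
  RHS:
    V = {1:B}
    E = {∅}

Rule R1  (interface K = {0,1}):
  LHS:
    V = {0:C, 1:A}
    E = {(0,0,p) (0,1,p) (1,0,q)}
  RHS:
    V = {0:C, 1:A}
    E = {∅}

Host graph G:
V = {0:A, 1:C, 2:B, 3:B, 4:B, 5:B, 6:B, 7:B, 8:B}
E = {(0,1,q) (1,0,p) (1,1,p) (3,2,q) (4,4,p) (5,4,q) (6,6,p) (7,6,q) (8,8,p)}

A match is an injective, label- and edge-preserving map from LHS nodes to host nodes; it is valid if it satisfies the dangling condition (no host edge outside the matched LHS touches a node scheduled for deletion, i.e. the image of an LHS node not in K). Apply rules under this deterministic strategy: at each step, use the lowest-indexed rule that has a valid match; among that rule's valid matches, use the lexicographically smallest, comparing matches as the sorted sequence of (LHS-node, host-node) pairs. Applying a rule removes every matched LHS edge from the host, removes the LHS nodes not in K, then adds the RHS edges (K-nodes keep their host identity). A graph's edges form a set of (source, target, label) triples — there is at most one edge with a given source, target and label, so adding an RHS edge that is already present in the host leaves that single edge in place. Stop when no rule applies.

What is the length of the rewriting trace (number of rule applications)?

Answer: 2

Steps:
start.  V:9 E:9  edges: 0-q->1 1-p->0 1-p->1 3-q->2 4-p->4 5-q->4 6-p->6 7-q->6 8-p->8
1. fire R0 via {0↦3, 1↦2, 2↦8}  →  V:7 E:7  edges: 0-q->1 1-p->0 1-p->1 4-p->4 5-q->4 6-p->6 7-q->6
2. fire R1 via {0↦1, 1↦0}  →  V:7 E:4  edges: 4-p->4 5-q->4 6-p->6 7-q->6
normal form: no rule applies after step 2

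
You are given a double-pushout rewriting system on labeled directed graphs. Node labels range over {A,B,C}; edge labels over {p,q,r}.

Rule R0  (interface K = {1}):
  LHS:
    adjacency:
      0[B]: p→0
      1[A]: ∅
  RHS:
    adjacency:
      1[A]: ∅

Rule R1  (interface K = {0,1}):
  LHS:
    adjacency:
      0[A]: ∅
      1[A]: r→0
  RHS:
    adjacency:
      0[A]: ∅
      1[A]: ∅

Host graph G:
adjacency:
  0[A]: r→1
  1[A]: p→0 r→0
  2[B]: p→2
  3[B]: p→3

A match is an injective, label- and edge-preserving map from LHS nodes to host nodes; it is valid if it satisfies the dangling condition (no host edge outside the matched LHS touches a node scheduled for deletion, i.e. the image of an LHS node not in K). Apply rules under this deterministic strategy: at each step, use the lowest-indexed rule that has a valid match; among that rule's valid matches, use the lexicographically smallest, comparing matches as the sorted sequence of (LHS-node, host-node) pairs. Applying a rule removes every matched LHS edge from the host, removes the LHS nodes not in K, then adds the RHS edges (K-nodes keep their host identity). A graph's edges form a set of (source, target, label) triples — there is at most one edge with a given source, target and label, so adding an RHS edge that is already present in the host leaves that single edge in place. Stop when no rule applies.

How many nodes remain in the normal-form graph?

Answer: 2

Derivation:
initial: |V|=4 |E|=5  E = 0-r->1 1-p->0 1-r->0 2-p->2 3-p->3
step 1: apply R0 at {0↦2, 1↦0}  → |V|=3 |E|=4  E = 0-r->1 1-p->0 1-r->0 3-p->3
step 2: apply R0 at {0↦3, 1↦0}  → |V|=2 |E|=3  E = 0-r->1 1-p->0 1-r->0
step 3: apply R1 at {0↦0, 1↦1}  → |V|=2 |E|=2  E = 0-r->1 1-p->0
step 4: apply R1 at {0↦1, 1↦0}  → |V|=2 |E|=1  E = 1-p->0
normal form: no rule applies after step 4
NF nodes: {0:A, 1:A}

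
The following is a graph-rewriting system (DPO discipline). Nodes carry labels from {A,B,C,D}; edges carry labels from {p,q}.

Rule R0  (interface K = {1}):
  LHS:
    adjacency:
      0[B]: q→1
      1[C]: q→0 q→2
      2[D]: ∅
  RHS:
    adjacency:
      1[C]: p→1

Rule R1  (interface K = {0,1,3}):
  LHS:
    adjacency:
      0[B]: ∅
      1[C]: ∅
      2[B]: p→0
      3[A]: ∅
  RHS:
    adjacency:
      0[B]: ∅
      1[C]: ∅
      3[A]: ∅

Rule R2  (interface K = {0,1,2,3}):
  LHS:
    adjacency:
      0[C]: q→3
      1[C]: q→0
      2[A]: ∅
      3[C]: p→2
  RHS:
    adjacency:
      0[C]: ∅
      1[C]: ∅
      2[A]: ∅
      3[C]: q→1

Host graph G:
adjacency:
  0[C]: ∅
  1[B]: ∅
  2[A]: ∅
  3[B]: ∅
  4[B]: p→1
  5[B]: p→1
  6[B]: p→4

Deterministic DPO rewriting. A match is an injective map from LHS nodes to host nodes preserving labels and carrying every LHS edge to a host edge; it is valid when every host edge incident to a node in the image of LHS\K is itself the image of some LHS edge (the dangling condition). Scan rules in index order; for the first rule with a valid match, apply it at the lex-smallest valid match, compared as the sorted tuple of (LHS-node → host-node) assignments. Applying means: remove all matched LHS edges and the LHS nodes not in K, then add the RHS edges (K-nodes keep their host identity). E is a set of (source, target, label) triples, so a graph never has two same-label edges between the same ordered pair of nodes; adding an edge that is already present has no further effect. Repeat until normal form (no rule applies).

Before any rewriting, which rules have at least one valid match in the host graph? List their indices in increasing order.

R0: no valid match — LHS pattern not found
R1: 2 valid matches — {0↦1, 1↦0, 2↦5, 3↦2}, {0↦4, 1↦0, 2↦6, 3↦2}
R2: no valid match — LHS pattern not found

Answer: [R1]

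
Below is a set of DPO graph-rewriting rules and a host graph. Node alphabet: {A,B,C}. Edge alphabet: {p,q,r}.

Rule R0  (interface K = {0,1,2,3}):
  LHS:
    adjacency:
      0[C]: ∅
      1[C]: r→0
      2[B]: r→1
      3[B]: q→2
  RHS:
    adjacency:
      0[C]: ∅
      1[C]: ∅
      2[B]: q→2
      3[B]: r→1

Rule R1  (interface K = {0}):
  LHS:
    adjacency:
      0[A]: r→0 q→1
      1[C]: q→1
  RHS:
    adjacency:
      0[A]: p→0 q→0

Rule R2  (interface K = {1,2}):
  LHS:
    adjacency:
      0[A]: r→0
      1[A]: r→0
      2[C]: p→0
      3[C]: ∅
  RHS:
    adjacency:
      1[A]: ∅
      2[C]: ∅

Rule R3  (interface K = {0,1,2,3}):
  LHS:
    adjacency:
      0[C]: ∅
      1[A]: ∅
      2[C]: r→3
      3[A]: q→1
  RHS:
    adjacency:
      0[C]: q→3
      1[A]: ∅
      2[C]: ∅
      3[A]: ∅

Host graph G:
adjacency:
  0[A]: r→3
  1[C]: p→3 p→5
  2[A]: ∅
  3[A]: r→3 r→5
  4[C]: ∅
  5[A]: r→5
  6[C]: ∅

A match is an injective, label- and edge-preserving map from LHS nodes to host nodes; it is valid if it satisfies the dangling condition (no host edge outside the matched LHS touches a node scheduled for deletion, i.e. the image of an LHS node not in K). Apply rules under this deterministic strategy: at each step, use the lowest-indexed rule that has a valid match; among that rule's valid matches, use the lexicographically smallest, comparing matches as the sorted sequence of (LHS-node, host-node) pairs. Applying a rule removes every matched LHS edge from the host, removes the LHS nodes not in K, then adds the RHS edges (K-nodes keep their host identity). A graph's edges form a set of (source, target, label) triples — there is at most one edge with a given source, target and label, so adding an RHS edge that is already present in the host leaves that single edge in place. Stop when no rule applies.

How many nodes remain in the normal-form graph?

Answer: 3

Steps:
initial: |V|=7 |E|=6  E = 0-r->3 1-p->3 1-p->5 3-r->3 3-r->5 5-r->5
step 1: apply R2 at {0↦5, 1↦3, 2↦1, 3↦4}  → |V|=5 |E|=3  E = 0-r->3 1-p->3 3-r->3
step 2: apply R2 at {0↦3, 1↦0, 2↦1, 3↦6}  → |V|=3 |E|=0  E = ∅
normal form: no rule applies after step 2
NF nodes: {0:A, 1:C, 2:A}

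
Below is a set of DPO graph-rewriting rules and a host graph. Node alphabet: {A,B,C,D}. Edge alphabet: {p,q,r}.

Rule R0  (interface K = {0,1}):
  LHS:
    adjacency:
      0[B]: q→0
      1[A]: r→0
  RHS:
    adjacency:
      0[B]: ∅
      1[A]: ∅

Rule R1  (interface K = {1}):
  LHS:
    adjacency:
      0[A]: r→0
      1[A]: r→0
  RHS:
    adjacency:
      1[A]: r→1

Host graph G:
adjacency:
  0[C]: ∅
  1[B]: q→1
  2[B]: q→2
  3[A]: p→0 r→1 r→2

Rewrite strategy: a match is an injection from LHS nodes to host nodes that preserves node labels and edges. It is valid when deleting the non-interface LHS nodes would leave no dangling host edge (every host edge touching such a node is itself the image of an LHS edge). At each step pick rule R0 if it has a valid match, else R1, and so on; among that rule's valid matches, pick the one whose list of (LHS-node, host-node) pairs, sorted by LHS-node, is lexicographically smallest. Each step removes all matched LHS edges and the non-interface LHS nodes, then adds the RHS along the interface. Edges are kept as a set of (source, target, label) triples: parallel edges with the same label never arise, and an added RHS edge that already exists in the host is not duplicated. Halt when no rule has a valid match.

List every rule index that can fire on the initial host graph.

R0: 2 valid matches — {0↦1, 1↦3}, {0↦2, 1↦3}
R1: no valid match — LHS pattern not found

Answer: [R0]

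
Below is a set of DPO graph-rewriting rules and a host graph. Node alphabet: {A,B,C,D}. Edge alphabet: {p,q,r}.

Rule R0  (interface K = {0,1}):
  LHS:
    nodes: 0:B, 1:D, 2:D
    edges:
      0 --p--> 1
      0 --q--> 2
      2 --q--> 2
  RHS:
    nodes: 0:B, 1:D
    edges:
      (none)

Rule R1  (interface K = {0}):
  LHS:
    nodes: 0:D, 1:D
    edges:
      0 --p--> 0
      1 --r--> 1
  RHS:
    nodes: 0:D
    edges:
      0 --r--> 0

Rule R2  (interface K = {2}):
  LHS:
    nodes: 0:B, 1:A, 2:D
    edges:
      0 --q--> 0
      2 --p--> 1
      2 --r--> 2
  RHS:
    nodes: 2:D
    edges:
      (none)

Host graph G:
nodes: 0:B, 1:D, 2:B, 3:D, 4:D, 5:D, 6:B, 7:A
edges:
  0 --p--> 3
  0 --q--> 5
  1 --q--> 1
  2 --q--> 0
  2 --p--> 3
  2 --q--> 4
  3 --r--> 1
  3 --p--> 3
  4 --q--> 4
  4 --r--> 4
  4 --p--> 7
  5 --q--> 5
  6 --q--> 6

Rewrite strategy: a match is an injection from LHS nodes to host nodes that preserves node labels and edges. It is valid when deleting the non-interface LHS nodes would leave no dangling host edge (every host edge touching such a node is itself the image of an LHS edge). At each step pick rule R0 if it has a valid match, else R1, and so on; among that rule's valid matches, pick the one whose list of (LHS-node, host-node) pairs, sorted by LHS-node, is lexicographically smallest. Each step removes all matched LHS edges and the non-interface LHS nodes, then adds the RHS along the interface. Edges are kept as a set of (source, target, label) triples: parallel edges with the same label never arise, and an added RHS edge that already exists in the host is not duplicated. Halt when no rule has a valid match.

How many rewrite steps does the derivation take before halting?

Answer: 3

Derivation:
initial: |V|=8 |E|=13  E = 0-p->3 0-q->5 1-q->1 2-q->0 2-p->3 2-q->4 3-r->1 3-p->3 4-q->4 4-r->4 4-p->7 5-q->5 6-q->6
step 1: apply R0 at {0↦0, 1↦3, 2↦5}  → |V|=7 |E|=10  E = 1-q->1 2-q->0 2-p->3 2-q->4 3-r->1 3-p->3 4-q->4 4-r->4 4-p->7 6-q->6
step 2: apply R2 at {0↦6, 1↦7, 2↦4}  → |V|=5 |E|=7  E = 1-q->1 2-q->0 2-p->3 2-q->4 3-r->1 3-p->3 4-q->4
step 3: apply R0 at {0↦2, 1↦3, 2↦4}  → |V|=4 |E|=4  E = 1-q->1 2-q->0 3-r->1 3-p->3
final graph: no rule applies after step 3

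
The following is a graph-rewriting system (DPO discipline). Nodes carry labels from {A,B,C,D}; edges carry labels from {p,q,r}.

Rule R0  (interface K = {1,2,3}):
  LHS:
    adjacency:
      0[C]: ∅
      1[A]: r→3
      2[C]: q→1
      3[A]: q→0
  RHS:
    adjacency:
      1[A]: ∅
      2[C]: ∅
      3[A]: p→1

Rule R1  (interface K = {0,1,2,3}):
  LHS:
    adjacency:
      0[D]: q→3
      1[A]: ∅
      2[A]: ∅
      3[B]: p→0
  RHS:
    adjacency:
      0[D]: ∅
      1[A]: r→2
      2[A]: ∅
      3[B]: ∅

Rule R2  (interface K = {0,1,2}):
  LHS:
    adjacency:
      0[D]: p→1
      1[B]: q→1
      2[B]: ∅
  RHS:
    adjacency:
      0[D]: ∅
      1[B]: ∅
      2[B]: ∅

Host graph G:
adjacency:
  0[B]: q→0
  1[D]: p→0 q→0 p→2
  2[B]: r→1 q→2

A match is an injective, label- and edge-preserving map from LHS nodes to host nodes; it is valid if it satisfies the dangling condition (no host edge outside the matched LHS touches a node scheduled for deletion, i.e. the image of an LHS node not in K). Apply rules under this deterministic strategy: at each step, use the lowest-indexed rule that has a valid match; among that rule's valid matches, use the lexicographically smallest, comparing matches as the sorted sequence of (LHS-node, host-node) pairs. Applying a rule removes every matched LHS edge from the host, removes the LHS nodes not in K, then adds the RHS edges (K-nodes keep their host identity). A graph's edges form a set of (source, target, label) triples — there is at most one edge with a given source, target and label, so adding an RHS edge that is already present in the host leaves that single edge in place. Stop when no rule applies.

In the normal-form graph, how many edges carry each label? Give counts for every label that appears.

[0] host  ⇒  3 nodes, 6 edges  {0-q->0 1-p->0 1-q->0 1-p->2 2-r->1 2-q->2}
[1] R2 @ {0↦1, 1↦0, 2↦2}  ⇒  3 nodes, 4 edges  {1-q->0 1-p->2 2-r->1 2-q->2}
[2] R2 @ {0↦1, 1↦2, 2↦0}  ⇒  3 nodes, 2 edges  {1-q->0 2-r->1}
final graph: no rule applies after step 2
NF edges: [(1, 0, 'q'), (2, 1, 'r')]

Answer: q:1 r:1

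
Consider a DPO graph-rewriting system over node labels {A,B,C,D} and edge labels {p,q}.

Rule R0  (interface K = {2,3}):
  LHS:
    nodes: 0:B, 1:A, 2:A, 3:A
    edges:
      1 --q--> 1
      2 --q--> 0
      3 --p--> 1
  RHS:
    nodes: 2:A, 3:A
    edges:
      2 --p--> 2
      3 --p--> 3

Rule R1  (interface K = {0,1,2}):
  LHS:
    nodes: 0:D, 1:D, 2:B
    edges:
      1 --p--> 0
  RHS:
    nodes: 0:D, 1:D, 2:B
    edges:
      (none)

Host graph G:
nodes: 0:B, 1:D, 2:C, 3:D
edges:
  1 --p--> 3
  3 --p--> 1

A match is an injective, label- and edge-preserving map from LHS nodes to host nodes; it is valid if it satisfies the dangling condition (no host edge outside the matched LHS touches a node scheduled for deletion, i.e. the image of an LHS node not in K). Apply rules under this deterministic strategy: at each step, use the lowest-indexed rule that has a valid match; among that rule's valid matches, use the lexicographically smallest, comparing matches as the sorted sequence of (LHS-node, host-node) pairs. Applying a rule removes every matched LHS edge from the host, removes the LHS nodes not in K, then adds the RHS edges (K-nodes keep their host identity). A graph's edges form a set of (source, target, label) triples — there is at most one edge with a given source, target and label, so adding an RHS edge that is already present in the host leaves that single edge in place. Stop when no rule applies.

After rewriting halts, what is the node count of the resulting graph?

start.  V:4 E:2  edges: 1-p->3 3-p->1
1. fire R1 via {0↦1, 1↦3, 2↦0}  →  V:4 E:1  edges: 1-p->3
2. fire R1 via {0↦3, 1↦1, 2↦0}  →  V:4 E:0  edges: ∅
final graph: no rule applies after step 2
NF nodes: {0:B, 1:D, 2:C, 3:D}

Answer: 4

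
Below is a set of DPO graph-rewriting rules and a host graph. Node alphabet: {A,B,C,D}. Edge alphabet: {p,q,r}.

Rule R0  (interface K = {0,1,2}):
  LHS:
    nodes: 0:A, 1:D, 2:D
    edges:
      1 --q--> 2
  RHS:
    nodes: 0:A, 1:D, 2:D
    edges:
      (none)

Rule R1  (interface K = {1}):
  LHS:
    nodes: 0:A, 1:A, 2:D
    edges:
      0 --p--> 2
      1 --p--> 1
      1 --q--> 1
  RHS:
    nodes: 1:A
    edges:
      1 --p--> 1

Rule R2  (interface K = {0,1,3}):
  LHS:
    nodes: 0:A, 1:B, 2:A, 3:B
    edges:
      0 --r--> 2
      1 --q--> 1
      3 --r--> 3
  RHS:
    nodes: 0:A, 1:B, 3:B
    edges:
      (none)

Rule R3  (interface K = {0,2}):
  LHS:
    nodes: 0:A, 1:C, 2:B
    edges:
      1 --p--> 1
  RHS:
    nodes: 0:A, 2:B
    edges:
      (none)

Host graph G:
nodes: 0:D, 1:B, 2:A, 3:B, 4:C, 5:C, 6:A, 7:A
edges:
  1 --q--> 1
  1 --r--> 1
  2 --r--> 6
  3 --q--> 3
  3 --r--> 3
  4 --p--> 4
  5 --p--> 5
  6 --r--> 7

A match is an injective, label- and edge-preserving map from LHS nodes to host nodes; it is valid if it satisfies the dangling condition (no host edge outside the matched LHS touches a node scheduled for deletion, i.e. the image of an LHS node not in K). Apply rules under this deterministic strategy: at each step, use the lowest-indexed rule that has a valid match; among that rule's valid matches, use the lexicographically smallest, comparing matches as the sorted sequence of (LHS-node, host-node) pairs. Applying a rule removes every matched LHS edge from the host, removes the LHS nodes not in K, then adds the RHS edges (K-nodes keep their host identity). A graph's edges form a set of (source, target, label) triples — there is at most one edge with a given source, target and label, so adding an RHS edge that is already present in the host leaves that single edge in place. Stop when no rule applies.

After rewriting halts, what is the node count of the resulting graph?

Answer: 4

Derivation:
[0] host  ⇒  8 nodes, 8 edges  {1-q->1 1-r->1 2-r->6 3-q->3 3-r->3 4-p->4 5-p->5 6-r->7}
[1] R2 @ {0↦6, 1↦1, 2↦7, 3↦3}  ⇒  7 nodes, 5 edges  {1-r->1 2-r->6 3-q->3 4-p->4 5-p->5}
[2] R2 @ {0↦2, 1↦3, 2↦6, 3↦1}  ⇒  6 nodes, 2 edges  {4-p->4 5-p->5}
[3] R3 @ {0↦2, 1↦4, 2↦1}  ⇒  5 nodes, 1 edges  {5-p->5}
[4] R3 @ {0↦2, 1↦5, 2↦1}  ⇒  4 nodes, 0 edges  {∅}
final graph: no rule applies after step 4
NF nodes: {0:D, 1:B, 2:A, 3:B}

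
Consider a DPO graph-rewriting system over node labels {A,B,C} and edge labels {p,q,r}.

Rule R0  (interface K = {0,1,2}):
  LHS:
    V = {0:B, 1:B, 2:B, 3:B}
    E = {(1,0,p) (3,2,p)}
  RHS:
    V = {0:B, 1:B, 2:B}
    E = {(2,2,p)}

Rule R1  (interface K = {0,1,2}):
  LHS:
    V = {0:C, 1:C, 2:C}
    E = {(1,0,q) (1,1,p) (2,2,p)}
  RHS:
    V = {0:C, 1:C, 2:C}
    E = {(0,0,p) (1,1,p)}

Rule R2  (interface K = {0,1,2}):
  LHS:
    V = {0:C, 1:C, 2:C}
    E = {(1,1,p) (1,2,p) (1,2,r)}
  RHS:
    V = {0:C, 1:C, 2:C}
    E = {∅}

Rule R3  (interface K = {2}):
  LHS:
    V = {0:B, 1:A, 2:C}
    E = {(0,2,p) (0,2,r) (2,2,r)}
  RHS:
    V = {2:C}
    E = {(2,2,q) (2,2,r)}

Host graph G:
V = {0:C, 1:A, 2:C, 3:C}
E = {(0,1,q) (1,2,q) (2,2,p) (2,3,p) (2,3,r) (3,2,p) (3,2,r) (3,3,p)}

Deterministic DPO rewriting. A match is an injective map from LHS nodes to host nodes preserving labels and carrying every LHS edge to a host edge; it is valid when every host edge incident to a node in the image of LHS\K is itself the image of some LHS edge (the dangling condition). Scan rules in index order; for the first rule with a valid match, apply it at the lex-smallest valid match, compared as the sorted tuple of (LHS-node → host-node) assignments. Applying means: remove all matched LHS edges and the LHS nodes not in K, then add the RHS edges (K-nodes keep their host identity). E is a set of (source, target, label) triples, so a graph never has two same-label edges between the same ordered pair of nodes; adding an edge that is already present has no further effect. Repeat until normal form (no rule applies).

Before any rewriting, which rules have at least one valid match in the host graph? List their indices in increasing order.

Answer: [R2]

Derivation:
R0: no valid match — LHS pattern not found
R1: no valid match — LHS pattern not found
R2: 2 valid matches — {0↦0, 1↦2, 2↦3}, {0↦0, 1↦3, 2↦2}
R3: no valid match — LHS pattern not found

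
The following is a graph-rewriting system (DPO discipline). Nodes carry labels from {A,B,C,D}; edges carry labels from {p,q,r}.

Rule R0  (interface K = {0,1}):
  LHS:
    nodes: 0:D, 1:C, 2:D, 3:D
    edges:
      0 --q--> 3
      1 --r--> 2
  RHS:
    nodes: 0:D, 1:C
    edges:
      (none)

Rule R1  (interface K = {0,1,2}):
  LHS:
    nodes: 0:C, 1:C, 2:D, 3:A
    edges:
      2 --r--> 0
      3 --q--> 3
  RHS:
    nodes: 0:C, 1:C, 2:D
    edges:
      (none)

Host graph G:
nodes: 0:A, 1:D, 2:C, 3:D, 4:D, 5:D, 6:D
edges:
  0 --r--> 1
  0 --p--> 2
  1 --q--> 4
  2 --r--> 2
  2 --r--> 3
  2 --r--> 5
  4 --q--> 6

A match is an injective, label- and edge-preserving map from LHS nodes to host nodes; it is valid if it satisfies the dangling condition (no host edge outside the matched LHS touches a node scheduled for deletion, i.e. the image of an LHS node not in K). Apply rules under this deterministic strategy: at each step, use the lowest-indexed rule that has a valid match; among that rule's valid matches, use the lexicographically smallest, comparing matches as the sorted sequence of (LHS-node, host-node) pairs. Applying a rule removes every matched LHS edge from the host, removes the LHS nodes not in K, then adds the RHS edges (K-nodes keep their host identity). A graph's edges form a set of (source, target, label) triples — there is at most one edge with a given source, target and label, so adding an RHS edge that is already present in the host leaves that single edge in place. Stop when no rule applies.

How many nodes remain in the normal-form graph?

initial: |V|=7 |E|=7  E = 0-r->1 0-p->2 1-q->4 2-r->2 2-r->3 2-r->5 4-q->6
step 1: apply R0 at {0↦4, 1↦2, 2↦3, 3↦6}  → |V|=5 |E|=5  E = 0-r->1 0-p->2 1-q->4 2-r->2 2-r->5
step 2: apply R0 at {0↦1, 1↦2, 2↦5, 3↦4}  → |V|=3 |E|=3  E = 0-r->1 0-p->2 2-r->2
halt: no rule applies after step 2
NF nodes: {0:A, 1:D, 2:C}

Answer: 3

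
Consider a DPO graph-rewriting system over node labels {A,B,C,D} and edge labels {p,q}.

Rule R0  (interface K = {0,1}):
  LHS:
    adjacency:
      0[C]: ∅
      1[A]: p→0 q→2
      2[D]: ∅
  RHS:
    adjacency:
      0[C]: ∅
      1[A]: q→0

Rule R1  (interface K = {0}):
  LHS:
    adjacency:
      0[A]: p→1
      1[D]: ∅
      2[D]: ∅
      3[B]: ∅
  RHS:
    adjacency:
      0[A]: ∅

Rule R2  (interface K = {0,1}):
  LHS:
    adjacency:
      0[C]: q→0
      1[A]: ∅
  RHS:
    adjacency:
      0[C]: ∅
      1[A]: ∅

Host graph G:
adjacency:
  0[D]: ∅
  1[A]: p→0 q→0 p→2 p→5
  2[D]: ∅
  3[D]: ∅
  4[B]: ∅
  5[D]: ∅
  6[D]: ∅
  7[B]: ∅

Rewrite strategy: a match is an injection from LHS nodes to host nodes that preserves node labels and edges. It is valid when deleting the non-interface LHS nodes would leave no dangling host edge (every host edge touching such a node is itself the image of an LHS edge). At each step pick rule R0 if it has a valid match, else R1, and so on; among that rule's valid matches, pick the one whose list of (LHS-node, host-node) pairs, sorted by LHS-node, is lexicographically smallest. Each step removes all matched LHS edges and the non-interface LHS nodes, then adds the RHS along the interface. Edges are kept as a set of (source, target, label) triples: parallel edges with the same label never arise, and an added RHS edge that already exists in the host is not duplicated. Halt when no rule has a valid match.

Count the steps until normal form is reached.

initial: |V|=8 |E|=4  E = 1-p->0 1-q->0 1-p->2 1-p->5
step 1: apply R1 at {0↦1, 1↦2, 2↦3, 3↦4}  → |V|=5 |E|=3  E = 1-p->0 1-q->0 1-p->5
step 2: apply R1 at {0↦1, 1↦5, 2↦6, 3↦7}  → |V|=2 |E|=2  E = 1-p->0 1-q->0
final graph: no rule applies after step 2

Answer: 2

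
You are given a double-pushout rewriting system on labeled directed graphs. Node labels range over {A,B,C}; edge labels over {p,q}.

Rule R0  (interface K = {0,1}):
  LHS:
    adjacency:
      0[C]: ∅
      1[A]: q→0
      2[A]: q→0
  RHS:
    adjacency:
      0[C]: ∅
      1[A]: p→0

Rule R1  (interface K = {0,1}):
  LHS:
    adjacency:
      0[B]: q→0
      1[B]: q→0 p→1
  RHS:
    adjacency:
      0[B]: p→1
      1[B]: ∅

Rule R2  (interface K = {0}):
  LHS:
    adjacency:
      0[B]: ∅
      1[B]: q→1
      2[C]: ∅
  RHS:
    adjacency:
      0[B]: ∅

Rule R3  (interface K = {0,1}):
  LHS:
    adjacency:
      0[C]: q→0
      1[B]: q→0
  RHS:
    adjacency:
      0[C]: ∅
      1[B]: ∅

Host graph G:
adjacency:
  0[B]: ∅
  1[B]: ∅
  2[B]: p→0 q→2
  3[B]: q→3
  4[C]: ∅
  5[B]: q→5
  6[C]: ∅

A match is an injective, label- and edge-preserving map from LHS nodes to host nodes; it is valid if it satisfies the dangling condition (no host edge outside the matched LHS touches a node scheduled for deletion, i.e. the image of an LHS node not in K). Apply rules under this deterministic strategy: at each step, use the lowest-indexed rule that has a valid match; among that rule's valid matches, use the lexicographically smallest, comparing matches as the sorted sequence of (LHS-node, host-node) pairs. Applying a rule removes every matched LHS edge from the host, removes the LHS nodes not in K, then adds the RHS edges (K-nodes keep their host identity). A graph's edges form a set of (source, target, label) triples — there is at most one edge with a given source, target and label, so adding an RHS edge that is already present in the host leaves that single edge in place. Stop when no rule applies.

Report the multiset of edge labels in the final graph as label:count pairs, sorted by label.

Answer: p:1 q:1

Rewrite trace:
start.  V:7 E:4  edges: 2-p->0 2-q->2 3-q->3 5-q->5
1. fire R2 via {0↦0, 1↦3, 2↦4}  →  V:5 E:3  edges: 2-p->0 2-q->2 5-q->5
2. fire R2 via {0↦0, 1↦5, 2↦6}  →  V:3 E:2  edges: 2-p->0 2-q->2
halt: no rule applies after step 2
NF edges: [(2, 0, 'p'), (2, 2, 'q')]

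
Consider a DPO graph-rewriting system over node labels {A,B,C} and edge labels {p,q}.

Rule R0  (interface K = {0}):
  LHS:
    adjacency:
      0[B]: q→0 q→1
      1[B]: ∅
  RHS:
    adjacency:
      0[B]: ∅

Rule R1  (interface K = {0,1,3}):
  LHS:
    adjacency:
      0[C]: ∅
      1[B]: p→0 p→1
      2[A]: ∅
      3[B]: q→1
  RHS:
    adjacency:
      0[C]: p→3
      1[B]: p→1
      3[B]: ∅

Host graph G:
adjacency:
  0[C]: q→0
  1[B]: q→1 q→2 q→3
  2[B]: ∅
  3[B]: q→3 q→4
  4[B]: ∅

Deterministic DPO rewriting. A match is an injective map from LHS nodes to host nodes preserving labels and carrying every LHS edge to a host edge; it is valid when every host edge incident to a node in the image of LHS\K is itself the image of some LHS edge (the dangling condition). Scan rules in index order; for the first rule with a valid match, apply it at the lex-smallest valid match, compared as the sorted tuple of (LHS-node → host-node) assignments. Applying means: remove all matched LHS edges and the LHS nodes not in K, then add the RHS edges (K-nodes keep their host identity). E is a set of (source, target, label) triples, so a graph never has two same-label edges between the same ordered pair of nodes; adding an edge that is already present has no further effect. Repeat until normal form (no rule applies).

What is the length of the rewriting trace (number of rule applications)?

initial: |V|=5 |E|=6  E = 0-q->0 1-q->1 1-q->2 1-q->3 3-q->3 3-q->4
step 1: apply R0 at {0↦1, 1↦2}  → |V|=4 |E|=4  E = 0-q->0 1-q->3 3-q->3 3-q->4
step 2: apply R0 at {0↦3, 1↦4}  → |V|=3 |E|=2  E = 0-q->0 1-q->3
halt: no rule applies after step 2

Answer: 2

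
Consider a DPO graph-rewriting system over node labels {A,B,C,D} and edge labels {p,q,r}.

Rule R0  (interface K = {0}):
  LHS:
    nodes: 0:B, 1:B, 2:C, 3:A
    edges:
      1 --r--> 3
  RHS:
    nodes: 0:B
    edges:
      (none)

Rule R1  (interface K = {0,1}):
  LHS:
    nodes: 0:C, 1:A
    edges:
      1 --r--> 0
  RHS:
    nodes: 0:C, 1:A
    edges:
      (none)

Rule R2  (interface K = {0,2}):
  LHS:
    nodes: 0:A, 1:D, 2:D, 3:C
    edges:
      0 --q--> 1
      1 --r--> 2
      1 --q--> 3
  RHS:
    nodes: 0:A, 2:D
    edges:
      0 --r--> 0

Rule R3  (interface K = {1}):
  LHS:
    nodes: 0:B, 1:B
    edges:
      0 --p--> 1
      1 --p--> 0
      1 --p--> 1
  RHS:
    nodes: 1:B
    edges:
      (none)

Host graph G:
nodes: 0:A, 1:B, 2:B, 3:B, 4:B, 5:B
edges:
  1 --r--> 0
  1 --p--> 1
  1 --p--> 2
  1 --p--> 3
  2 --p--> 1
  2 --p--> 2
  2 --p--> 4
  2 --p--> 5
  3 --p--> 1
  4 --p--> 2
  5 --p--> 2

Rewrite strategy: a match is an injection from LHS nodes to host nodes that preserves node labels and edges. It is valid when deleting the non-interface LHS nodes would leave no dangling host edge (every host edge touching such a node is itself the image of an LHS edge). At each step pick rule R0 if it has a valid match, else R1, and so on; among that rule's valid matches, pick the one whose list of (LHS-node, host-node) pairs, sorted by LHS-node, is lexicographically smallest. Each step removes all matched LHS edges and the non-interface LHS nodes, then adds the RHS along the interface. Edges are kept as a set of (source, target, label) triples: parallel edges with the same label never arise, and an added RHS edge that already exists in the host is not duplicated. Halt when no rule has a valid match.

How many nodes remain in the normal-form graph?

initial: |V|=6 |E|=11  E = 1-r->0 1-p->1 1-p->2 1-p->3 2-p->1 2-p->2 2-p->4 2-p->5 3-p->1 4-p->2 5-p->2
step 1: apply R3 at {0↦3, 1↦1}  → |V|=5 |E|=8  E = 1-r->0 1-p->2 2-p->1 2-p->2 2-p->4 2-p->5 4-p->2 5-p->2
step 2: apply R3 at {0↦4, 1↦2}  → |V|=4 |E|=5  E = 1-r->0 1-p->2 2-p->1 2-p->5 5-p->2
halt: no rule applies after step 2
NF nodes: {0:A, 1:B, 2:B, 5:B}

Answer: 4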